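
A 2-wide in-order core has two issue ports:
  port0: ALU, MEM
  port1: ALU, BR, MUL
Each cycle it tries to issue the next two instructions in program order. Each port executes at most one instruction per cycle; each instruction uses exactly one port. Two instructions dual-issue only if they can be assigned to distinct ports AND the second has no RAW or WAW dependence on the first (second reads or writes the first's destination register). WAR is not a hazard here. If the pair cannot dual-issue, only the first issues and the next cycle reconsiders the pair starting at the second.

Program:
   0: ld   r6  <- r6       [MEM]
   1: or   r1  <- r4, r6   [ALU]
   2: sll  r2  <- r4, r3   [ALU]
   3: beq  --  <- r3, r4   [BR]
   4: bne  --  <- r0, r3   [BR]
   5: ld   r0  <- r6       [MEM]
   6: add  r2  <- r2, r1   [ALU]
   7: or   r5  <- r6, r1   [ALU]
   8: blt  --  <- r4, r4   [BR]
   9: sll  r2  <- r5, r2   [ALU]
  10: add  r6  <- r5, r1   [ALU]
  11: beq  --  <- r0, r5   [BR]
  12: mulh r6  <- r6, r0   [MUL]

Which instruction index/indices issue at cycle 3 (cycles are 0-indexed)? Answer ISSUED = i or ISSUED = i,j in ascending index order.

  cy0 -> i0 (ld) RAW r6
  cy1 -> i1+i2 (or;sll) 2-wide
  cy2 -> i3 (beq) no-port BR/BR
  cy3 -> i4+i5 (bne;ld) 2-wide
  cy4 -> i6+i7 (add;or) 2-wide
  cy5 -> i8+i9 (blt;sll) 2-wide
  cy6 -> i10+i11 (add;beq) 2-wide
  cy7 -> i12 (mulh) tail

ISSUED = 4,5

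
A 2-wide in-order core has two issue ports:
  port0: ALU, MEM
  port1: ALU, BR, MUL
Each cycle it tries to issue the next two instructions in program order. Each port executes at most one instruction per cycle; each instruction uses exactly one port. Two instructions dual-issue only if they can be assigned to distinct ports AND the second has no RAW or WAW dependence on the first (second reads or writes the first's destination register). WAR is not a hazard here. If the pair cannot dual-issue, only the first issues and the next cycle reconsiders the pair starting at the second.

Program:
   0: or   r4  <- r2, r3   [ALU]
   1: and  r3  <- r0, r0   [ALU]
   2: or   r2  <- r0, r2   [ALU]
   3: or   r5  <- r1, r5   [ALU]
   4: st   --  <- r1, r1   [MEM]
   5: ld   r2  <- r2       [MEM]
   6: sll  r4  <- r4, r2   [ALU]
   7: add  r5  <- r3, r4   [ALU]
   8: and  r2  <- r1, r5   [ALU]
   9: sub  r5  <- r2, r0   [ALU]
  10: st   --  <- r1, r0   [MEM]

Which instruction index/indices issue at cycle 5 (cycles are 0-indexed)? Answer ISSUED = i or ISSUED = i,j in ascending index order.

ISSUED = 7

0. or.ALU and.ALU @i0/i1  | 2-wide
1. or.ALU or.ALU @i2/i3  | 2-wide
2. st.MEM @i4  | no-port MEM/MEM
3. ld.MEM @i5  | RAW r2
4. sll.ALU @i6  | RAW r4
5. add.ALU @i7  | RAW r5
6. and.ALU @i8  | RAW r2
7. sub.ALU st.MEM @i9/i10  | 2-wide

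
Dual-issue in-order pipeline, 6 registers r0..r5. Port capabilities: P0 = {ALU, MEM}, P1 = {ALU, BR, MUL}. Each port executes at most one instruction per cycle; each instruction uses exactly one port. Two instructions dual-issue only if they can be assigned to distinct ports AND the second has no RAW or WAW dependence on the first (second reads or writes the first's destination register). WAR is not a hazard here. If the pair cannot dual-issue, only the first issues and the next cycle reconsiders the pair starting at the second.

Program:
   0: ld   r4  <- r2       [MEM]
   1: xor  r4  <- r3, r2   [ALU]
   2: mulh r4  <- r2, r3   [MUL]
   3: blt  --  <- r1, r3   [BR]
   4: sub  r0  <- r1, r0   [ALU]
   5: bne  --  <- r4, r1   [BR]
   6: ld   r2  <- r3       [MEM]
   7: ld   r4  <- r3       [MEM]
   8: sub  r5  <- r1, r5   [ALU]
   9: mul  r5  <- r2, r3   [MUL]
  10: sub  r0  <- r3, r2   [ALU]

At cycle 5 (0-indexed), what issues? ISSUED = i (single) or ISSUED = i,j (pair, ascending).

  cy0 -> i0 (ld) WAW r4
  cy1 -> i1 (xor) WAW r4
  cy2 -> i2 (mulh) no-port MUL/BR
  cy3 -> i3&i4 (blt sub) 2-wide
  cy4 -> i5&i6 (bne ld) 2-wide
  cy5 -> i7&i8 (ld sub) 2-wide
  cy6 -> i9&i10 (mul sub) 2-wide

ISSUED = 7,8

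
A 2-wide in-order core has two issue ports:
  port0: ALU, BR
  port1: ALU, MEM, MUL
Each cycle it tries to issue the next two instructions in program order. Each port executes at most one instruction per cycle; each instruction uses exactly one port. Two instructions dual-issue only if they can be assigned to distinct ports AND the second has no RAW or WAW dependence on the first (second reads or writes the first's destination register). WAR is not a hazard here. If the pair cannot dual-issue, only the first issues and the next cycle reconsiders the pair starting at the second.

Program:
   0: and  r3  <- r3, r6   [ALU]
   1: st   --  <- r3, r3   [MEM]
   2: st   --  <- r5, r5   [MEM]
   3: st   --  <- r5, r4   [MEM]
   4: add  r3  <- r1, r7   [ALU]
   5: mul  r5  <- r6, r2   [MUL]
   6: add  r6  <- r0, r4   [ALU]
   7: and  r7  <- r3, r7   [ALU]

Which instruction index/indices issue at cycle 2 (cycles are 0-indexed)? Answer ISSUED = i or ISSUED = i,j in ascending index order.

0. and @i0  | RAW r3
1. st @i1  | no-port MEM/MEM
2. st @i2  | no-port MEM/MEM
3. st add @i3+i4  | dual
4. mul add @i5+i6  | dual
5. and @i7  | tail

ISSUED = 2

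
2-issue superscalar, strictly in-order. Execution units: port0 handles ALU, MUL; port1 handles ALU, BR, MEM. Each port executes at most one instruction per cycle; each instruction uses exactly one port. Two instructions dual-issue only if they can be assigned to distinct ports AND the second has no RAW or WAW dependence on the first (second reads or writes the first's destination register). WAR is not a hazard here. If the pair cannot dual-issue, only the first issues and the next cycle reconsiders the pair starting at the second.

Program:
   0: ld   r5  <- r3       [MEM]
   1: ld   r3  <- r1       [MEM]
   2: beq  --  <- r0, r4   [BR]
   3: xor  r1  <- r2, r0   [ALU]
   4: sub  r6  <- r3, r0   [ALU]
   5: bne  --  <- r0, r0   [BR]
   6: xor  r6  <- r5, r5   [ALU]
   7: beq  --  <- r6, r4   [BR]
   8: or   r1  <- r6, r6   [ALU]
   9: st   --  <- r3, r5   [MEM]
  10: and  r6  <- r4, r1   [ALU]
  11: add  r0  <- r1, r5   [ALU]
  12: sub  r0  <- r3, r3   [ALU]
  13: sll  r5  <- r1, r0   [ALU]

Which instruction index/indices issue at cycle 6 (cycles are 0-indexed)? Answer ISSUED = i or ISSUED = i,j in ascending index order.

t=0 i0:ld.MEM ; no-port MEM/MEM
t=1 i1:ld.MEM ; no-port MEM/BR
t=2 i2&i3:beq.BR+xor.ALU ; dual
t=3 i4&i5:sub.ALU+bne.BR ; dual
t=4 i6:xor.ALU ; RAW r6
t=5 i7&i8:beq.BR+or.ALU ; dual
t=6 i9&i10:st.MEM+and.ALU ; dual
t=7 i11:add.ALU ; WAW r0
t=8 i12:sub.ALU ; RAW r0
t=9 i13:sll.ALU ; tail

ISSUED = 9,10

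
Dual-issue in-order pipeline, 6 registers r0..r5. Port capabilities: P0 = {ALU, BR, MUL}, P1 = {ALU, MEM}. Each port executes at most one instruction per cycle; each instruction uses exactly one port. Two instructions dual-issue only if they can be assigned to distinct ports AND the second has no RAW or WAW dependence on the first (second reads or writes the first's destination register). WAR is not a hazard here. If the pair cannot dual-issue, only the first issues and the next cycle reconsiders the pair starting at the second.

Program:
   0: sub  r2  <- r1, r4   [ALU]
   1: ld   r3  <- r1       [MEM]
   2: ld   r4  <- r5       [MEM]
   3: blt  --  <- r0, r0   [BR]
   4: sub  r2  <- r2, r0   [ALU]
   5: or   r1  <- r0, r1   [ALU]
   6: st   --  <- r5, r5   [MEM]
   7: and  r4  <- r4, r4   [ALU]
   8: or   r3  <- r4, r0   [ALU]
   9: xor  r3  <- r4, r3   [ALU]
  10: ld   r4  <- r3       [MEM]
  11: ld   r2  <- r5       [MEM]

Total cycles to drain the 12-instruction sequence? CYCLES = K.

CYCLES = 8

#0 head=0: sub.ALU ld.MEM i0+i1 2-wide
#1 head=2: ld.MEM blt.BR i2+i3 2-wide
#2 head=4: sub.ALU or.ALU i4+i5 2-wide
#3 head=6: st.MEM and.ALU i6+i7 2-wide
#4 head=8: or.ALU i8 RAW+WAW r3
#5 head=9: xor.ALU i9 RAW r3
#6 head=10: ld.MEM i10 no-port MEM/MEM
#7 head=11: ld.MEM i11 tail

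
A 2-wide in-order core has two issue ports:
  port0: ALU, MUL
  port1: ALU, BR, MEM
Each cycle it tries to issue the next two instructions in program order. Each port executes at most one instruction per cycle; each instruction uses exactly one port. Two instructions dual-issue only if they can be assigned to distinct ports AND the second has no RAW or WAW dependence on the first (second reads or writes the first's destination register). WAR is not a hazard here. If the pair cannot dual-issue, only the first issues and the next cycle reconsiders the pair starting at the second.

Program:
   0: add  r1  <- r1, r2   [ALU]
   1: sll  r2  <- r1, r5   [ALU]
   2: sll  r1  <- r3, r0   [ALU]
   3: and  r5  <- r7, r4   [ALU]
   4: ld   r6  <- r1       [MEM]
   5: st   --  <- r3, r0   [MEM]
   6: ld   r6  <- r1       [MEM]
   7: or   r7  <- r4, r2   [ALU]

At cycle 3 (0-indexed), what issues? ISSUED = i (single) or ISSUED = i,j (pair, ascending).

[0] i0  add  -- RAW r1
[1] i1&i2  sll+sll  -- 2-wide
[2] i3&i4  and+ld  -- 2-wide
[3] i5  st  -- no-port MEM/MEM
[4] i6&i7  ld+or  -- 2-wide

ISSUED = 5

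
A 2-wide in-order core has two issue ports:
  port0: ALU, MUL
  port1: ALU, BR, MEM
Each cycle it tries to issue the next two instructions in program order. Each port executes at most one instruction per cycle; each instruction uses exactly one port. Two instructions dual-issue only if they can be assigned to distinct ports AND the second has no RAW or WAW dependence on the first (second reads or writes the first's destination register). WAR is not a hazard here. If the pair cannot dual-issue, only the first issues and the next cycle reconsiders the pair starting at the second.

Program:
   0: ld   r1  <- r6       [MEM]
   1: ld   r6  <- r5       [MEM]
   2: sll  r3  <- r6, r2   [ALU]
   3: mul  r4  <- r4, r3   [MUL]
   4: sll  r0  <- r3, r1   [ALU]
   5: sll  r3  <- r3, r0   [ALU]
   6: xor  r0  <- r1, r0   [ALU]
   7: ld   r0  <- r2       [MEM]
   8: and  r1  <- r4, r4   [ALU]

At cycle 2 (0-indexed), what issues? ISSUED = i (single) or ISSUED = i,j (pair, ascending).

t=0 i0:ld.MEM ; no-port MEM/MEM
t=1 i1:ld.MEM ; RAW r6
t=2 i2:sll.ALU ; RAW r3
t=3 i3&i4:mul.MUL sll.ALU ; 2-wide
t=4 i5&i6:sll.ALU xor.ALU ; 2-wide
t=5 i7&i8:ld.MEM and.ALU ; 2-wide

ISSUED = 2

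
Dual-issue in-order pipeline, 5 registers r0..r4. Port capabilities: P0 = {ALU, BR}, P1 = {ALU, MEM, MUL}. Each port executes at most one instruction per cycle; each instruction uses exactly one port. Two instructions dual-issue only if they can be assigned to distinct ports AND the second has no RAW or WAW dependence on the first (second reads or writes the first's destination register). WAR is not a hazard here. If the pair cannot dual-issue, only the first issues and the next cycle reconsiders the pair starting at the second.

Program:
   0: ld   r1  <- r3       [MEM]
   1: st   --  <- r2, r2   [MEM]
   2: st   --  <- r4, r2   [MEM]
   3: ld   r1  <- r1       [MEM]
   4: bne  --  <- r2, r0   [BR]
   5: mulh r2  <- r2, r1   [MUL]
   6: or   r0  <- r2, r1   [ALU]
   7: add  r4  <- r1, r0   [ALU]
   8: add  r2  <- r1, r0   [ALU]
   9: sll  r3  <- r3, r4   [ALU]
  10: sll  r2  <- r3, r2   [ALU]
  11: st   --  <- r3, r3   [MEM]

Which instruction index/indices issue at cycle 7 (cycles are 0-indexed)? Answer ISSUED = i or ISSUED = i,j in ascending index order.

t=0 i0:ld ; no-port MEM/MEM
t=1 i1:st ; no-port MEM/MEM
t=2 i2:st ; no-port MEM/MEM
t=3 i3/i4:ld bne ; dual
t=4 i5:mulh ; RAW r2
t=5 i6:or ; RAW r0
t=6 i7/i8:add add ; dual
t=7 i9:sll ; RAW r3
t=8 i10/i11:sll st ; dual

ISSUED = 9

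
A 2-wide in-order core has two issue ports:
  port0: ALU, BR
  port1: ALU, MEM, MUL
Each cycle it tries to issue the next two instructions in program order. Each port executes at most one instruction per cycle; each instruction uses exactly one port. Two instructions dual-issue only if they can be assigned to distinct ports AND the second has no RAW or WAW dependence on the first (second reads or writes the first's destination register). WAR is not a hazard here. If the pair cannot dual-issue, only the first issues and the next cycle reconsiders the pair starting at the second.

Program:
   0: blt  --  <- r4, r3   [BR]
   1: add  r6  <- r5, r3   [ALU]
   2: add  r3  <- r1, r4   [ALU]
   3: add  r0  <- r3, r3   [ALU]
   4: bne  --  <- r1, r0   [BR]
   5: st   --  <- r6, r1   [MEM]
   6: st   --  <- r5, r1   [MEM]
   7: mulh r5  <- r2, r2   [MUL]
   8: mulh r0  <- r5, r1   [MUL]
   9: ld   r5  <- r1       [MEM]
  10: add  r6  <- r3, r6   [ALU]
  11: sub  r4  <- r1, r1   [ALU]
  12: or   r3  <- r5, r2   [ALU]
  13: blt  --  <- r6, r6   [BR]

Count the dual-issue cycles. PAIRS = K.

PAIRS = 4

c0: i0&i1 blt.BR/add.ALU  dual
c1: i2 add.ALU  RAW r3
c2: i3 add.ALU  RAW r0
c3: i4&i5 bne.BR/st.MEM  dual
c4: i6 st.MEM  no-port MEM/MUL
c5: i7 mulh.MUL  no-port MUL/MUL
c6: i8 mulh.MUL  no-port MUL/MEM
c7: i9&i10 ld.MEM/add.ALU  dual
c8: i11&i12 sub.ALU/or.ALU  dual
c9: i13 blt.BR  tail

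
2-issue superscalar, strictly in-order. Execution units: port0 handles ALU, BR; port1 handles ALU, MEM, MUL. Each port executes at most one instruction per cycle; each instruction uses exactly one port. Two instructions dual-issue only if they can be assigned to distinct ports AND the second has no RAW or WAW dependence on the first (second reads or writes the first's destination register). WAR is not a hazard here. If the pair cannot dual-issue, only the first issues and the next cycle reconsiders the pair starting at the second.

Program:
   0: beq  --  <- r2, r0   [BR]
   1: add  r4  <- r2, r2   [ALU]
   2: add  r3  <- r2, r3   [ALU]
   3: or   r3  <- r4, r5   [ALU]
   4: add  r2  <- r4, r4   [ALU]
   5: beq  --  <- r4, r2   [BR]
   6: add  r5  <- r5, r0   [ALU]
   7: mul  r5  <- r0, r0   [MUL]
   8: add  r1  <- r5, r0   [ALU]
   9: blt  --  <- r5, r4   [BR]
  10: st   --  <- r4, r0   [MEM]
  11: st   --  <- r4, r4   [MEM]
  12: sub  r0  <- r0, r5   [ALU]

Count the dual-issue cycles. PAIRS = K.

c0: i0&i1 beq.BR/add.ALU  pair
c1: i2 add.ALU  WAW r3
c2: i3&i4 or.ALU/add.ALU  pair
c3: i5&i6 beq.BR/add.ALU  pair
c4: i7 mul.MUL  RAW r5
c5: i8&i9 add.ALU/blt.BR  pair
c6: i10 st.MEM  no-port MEM/MEM
c7: i11&i12 st.MEM/sub.ALU  pair

PAIRS = 5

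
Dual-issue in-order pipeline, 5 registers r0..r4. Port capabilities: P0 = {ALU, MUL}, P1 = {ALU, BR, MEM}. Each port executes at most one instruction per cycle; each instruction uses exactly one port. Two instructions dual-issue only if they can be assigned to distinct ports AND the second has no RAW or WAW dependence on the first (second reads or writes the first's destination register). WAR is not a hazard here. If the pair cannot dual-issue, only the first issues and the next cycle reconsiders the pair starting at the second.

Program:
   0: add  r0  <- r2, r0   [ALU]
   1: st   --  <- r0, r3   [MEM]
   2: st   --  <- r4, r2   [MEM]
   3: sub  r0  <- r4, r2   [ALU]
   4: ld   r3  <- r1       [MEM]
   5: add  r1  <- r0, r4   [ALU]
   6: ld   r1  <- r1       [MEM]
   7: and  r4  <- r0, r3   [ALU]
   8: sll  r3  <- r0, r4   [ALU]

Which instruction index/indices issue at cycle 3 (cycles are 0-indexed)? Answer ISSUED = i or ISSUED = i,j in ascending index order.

t=0 i0:add ; RAW r0
t=1 i1:st ; no-port MEM/MEM
t=2 i2&i3:st;sub ; dual
t=3 i4&i5:ld;add ; dual
t=4 i6&i7:ld;and ; dual
t=5 i8:sll ; tail

ISSUED = 4,5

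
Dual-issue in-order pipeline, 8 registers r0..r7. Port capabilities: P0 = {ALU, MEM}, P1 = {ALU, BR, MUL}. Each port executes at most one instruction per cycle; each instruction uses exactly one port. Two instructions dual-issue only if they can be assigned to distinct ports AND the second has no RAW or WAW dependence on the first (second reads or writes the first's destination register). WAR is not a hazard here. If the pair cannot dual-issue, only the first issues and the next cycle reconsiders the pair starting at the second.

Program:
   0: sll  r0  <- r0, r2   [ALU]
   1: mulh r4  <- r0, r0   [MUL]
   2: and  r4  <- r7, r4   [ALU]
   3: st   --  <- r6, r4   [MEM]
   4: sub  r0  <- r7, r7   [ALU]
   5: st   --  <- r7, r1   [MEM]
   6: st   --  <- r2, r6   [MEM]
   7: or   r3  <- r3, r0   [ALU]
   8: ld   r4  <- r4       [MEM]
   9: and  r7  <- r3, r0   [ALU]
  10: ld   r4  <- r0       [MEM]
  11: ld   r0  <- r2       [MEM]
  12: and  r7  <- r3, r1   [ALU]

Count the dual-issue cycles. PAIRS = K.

PAIRS = 4

  cy0 -> i0 (sll) RAW r0
  cy1 -> i1 (mulh) RAW+WAW r4
  cy2 -> i2 (and) RAW r4
  cy3 -> i3,i4 (st+sub) pair
  cy4 -> i5 (st) no-port MEM/MEM
  cy5 -> i6,i7 (st+or) pair
  cy6 -> i8,i9 (ld+and) pair
  cy7 -> i10 (ld) no-port MEM/MEM
  cy8 -> i11,i12 (ld+and) pair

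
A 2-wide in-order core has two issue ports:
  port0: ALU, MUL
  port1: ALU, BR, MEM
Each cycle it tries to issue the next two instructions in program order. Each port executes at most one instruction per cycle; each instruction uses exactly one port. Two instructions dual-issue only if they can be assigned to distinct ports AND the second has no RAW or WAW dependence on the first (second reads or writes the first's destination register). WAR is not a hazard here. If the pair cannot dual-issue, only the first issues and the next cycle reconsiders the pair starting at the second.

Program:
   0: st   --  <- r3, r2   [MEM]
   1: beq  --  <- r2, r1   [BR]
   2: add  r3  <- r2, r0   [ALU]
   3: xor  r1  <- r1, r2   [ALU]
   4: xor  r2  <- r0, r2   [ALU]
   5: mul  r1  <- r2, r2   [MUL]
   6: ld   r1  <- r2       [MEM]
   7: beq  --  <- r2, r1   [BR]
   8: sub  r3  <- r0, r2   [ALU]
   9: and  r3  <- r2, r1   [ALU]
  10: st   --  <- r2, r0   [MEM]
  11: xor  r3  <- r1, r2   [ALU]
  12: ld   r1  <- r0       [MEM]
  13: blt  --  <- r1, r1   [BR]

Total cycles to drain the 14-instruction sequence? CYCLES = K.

#0 head=0: st.MEM i0 no-port MEM/BR
#1 head=1: beq.BR;add.ALU i1+i2 2-wide
#2 head=3: xor.ALU;xor.ALU i3+i4 2-wide
#3 head=5: mul.MUL i5 WAW r1
#4 head=6: ld.MEM i6 no-port MEM/BR
#5 head=7: beq.BR;sub.ALU i7+i8 2-wide
#6 head=9: and.ALU;st.MEM i9+i10 2-wide
#7 head=11: xor.ALU;ld.MEM i11+i12 2-wide
#8 head=13: blt.BR i13 tail

CYCLES = 9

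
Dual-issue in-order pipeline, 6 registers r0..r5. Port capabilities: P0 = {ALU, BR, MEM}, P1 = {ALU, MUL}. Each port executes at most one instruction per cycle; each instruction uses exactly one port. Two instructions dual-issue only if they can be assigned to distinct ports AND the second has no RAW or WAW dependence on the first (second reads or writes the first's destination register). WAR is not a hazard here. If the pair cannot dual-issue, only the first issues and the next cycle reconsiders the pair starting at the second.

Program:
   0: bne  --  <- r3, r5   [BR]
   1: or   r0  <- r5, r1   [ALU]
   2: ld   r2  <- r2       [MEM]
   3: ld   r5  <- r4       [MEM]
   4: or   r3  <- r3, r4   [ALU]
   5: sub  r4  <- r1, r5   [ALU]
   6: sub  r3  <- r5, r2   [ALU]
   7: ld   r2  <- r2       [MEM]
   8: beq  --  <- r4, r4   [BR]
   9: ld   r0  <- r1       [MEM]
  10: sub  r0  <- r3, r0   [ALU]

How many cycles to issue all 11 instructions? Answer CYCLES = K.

CYCLES = 8

0. bne.BR;or.ALU @i0/i1  | dual
1. ld.MEM @i2  | no-port MEM/MEM
2. ld.MEM;or.ALU @i3/i4  | dual
3. sub.ALU;sub.ALU @i5/i6  | dual
4. ld.MEM @i7  | no-port MEM/BR
5. beq.BR @i8  | no-port BR/MEM
6. ld.MEM @i9  | RAW+WAW r0
7. sub.ALU @i10  | tail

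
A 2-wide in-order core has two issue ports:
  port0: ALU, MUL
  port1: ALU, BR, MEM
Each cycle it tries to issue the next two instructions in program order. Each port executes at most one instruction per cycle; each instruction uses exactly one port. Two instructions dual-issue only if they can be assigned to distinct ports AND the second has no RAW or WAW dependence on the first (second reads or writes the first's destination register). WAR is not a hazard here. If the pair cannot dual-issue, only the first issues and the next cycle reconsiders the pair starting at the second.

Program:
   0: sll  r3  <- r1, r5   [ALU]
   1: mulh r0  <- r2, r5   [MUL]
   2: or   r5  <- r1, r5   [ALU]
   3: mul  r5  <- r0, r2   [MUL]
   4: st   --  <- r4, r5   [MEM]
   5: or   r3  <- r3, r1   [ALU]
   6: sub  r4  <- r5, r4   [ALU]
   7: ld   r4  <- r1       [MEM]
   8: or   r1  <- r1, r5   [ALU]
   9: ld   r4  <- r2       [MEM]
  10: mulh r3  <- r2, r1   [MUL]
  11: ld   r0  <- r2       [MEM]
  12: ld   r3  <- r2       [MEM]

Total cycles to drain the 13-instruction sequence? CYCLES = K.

t=0 i0,i1:sll.ALU/mulh.MUL ; 2-wide
t=1 i2:or.ALU ; WAW r5
t=2 i3:mul.MUL ; RAW r5
t=3 i4,i5:st.MEM/or.ALU ; 2-wide
t=4 i6:sub.ALU ; WAW r4
t=5 i7,i8:ld.MEM/or.ALU ; 2-wide
t=6 i9,i10:ld.MEM/mulh.MUL ; 2-wide
t=7 i11:ld.MEM ; no-port MEM/MEM
t=8 i12:ld.MEM ; tail

CYCLES = 9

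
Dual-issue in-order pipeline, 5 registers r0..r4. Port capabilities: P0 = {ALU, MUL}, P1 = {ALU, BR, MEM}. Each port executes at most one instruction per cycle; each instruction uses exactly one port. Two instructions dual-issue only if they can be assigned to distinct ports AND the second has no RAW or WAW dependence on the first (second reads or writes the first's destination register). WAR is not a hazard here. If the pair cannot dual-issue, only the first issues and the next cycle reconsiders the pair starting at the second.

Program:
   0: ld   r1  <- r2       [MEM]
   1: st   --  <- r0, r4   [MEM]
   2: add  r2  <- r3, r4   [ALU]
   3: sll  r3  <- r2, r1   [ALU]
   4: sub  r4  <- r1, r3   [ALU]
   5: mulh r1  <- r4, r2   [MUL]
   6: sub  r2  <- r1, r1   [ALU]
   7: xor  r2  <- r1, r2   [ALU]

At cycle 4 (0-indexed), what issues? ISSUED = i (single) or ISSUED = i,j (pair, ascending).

ISSUED = 5

0. ld.MEM @i0  | no-port MEM/MEM
1. st.MEM;add.ALU @i1+i2  | 2-wide
2. sll.ALU @i3  | RAW r3
3. sub.ALU @i4  | RAW r4
4. mulh.MUL @i5  | RAW r1
5. sub.ALU @i6  | RAW+WAW r2
6. xor.ALU @i7  | tail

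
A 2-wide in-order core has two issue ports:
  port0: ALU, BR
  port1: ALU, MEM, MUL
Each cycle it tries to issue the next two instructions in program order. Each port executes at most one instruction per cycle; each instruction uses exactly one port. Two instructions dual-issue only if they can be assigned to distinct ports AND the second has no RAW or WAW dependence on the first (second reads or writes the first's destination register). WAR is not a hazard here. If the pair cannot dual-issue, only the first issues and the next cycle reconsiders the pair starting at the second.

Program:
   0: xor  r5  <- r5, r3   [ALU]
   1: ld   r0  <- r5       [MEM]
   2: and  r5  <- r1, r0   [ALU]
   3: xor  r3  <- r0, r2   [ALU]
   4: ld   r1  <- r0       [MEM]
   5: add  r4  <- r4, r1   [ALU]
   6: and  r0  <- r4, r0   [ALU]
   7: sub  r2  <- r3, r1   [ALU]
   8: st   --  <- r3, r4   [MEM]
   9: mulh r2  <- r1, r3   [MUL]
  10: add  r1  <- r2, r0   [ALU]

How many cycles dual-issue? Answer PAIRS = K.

[0] i0  xor  -- RAW r5
[1] i1  ld  -- RAW r0
[2] i2+i3  and;xor  -- pair
[3] i4  ld  -- RAW r1
[4] i5  add  -- RAW r4
[5] i6+i7  and;sub  -- pair
[6] i8  st  -- no-port MEM/MUL
[7] i9  mulh  -- RAW r2
[8] i10  add  -- tail

PAIRS = 2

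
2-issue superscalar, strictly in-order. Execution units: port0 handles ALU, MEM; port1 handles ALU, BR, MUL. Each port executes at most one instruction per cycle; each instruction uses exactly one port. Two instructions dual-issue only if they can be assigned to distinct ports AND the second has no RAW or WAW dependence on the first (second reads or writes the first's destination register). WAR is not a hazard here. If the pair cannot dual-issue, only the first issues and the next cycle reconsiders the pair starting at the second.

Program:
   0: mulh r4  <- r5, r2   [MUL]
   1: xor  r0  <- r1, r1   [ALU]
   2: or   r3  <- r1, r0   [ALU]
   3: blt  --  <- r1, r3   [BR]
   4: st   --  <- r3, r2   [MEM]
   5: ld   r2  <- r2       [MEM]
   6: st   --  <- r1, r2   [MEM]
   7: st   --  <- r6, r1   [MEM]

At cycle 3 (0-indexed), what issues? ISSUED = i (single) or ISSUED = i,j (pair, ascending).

0. mulh.MUL+xor.ALU @i0,i1  | 2-wide
1. or.ALU @i2  | RAW r3
2. blt.BR+st.MEM @i3,i4  | 2-wide
3. ld.MEM @i5  | no-port MEM/MEM
4. st.MEM @i6  | no-port MEM/MEM
5. st.MEM @i7  | tail

ISSUED = 5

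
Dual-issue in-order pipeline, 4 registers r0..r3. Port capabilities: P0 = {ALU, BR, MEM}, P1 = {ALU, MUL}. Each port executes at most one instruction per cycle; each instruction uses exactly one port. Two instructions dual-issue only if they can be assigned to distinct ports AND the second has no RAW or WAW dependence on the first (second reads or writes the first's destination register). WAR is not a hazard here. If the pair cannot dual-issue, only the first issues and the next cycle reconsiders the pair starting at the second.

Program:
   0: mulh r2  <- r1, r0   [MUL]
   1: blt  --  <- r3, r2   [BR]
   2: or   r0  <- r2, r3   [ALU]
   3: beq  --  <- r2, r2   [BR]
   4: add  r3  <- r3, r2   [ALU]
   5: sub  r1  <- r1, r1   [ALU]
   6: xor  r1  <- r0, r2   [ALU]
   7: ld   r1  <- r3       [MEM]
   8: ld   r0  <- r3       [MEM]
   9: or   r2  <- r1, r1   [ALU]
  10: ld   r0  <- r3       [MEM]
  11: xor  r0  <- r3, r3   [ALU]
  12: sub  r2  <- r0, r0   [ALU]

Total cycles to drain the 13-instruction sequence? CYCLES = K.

CYCLES = 10

  cy0 -> i0 (mulh) RAW r2
  cy1 -> i1,i2 (blt;or) pair
  cy2 -> i3,i4 (beq;add) pair
  cy3 -> i5 (sub) WAW r1
  cy4 -> i6 (xor) WAW r1
  cy5 -> i7 (ld) no-port MEM/MEM
  cy6 -> i8,i9 (ld;or) pair
  cy7 -> i10 (ld) WAW r0
  cy8 -> i11 (xor) RAW r0
  cy9 -> i12 (sub) tail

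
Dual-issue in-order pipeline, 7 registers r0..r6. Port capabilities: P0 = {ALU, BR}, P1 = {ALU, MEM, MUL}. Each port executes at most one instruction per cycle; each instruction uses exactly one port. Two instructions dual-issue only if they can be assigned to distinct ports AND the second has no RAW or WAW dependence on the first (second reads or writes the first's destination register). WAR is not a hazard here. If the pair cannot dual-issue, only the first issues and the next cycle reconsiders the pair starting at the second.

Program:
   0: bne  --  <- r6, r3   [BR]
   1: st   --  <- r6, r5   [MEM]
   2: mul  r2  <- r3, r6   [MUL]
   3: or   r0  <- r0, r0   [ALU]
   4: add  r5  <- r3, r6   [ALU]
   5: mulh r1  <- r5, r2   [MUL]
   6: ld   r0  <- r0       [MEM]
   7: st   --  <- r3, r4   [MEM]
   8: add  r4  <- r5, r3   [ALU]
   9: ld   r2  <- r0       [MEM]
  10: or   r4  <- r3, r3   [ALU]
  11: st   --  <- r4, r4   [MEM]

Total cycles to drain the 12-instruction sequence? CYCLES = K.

CYCLES = 8

#0 head=0: bne;st i0,i1 2-wide
#1 head=2: mul;or i2,i3 2-wide
#2 head=4: add i4 RAW r5
#3 head=5: mulh i5 no-port MUL/MEM
#4 head=6: ld i6 no-port MEM/MEM
#5 head=7: st;add i7,i8 2-wide
#6 head=9: ld;or i9,i10 2-wide
#7 head=11: st i11 tail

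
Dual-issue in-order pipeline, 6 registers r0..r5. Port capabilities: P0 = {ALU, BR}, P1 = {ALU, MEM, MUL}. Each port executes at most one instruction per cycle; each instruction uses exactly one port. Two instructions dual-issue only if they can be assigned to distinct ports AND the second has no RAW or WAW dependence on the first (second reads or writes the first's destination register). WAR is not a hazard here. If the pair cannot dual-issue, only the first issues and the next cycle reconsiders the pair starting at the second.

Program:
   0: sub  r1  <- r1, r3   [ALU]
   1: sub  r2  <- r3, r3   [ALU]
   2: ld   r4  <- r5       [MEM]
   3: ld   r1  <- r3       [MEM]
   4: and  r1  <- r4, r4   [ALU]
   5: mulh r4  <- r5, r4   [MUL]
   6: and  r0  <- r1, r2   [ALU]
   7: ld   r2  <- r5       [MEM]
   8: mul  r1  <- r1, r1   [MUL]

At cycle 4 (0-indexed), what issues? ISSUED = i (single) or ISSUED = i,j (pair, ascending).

ISSUED = 6,7

#0 head=0: sub/sub i0,i1 2-wide
#1 head=2: ld i2 no-port MEM/MEM
#2 head=3: ld i3 WAW r1
#3 head=4: and/mulh i4,i5 2-wide
#4 head=6: and/ld i6,i7 2-wide
#5 head=8: mul i8 tail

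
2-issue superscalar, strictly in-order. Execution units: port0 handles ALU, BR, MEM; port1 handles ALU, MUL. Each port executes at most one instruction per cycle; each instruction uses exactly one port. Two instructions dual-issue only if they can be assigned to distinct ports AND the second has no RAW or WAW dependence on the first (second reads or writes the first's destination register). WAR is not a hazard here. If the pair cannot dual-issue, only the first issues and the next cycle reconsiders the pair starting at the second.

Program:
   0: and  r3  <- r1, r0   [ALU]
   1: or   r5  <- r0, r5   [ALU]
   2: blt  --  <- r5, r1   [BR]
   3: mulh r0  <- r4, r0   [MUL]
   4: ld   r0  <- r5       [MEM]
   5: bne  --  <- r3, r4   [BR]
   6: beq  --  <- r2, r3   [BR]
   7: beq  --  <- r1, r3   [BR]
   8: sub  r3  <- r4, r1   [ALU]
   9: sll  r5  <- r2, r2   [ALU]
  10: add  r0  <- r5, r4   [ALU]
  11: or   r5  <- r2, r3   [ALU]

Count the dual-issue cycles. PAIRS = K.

  cy0 -> i0&i1 (and.ALU;or.ALU) 2-wide
  cy1 -> i2&i3 (blt.BR;mulh.MUL) 2-wide
  cy2 -> i4 (ld.MEM) no-port MEM/BR
  cy3 -> i5 (bne.BR) no-port BR/BR
  cy4 -> i6 (beq.BR) no-port BR/BR
  cy5 -> i7&i8 (beq.BR;sub.ALU) 2-wide
  cy6 -> i9 (sll.ALU) RAW r5
  cy7 -> i10&i11 (add.ALU;or.ALU) 2-wide

PAIRS = 4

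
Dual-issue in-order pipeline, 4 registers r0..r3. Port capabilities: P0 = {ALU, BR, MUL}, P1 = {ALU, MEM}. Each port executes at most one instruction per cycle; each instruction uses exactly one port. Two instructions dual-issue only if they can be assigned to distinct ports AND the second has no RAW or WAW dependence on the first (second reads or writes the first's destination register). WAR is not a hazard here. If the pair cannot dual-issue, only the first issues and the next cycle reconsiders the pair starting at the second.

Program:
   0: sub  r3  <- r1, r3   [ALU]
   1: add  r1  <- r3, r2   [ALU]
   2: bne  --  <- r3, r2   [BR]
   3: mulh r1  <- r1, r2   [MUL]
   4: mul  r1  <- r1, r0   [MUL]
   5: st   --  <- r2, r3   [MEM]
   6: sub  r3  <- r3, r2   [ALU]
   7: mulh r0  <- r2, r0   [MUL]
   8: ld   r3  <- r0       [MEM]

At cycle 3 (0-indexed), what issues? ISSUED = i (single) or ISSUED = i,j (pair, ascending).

#0 head=0: sub i0 RAW r3
#1 head=1: add;bne i1,i2 dual
#2 head=3: mulh i3 no-port MUL/MUL
#3 head=4: mul;st i4,i5 dual
#4 head=6: sub;mulh i6,i7 dual
#5 head=8: ld i8 tail

ISSUED = 4,5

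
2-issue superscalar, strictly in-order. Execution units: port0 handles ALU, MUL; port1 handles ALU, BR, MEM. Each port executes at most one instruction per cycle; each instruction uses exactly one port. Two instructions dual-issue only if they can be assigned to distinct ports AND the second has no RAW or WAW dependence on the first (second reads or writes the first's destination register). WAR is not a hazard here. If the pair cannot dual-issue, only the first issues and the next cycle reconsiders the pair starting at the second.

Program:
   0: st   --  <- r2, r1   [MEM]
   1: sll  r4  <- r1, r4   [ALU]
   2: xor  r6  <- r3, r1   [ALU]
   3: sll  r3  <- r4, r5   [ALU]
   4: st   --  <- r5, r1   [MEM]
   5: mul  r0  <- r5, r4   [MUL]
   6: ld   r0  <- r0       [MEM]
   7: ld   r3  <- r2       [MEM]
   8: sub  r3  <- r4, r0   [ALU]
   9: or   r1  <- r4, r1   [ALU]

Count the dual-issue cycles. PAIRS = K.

PAIRS = 4

t=0 i0/i1:st+sll ; 2-wide
t=1 i2/i3:xor+sll ; 2-wide
t=2 i4/i5:st+mul ; 2-wide
t=3 i6:ld ; no-port MEM/MEM
t=4 i7:ld ; WAW r3
t=5 i8/i9:sub+or ; 2-wide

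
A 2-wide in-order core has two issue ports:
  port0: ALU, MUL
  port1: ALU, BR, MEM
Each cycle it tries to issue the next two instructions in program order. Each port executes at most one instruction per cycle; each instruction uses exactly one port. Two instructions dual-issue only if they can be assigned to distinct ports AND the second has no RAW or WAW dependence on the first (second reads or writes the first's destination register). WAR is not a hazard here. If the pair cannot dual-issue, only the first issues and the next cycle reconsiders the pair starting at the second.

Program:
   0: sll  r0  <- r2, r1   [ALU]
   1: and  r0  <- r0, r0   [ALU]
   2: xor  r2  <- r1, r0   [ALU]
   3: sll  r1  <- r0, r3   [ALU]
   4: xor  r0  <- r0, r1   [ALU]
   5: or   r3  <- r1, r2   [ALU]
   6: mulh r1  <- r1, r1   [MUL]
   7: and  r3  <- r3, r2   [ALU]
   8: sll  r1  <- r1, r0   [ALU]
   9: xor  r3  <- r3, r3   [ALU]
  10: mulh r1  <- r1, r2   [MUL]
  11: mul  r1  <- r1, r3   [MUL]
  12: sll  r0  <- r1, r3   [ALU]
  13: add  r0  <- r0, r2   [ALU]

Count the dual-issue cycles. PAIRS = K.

PAIRS = 4

  cy0 -> i0 (sll) RAW+WAW r0
  cy1 -> i1 (and) RAW r0
  cy2 -> i2,i3 (xor;sll) dual
  cy3 -> i4,i5 (xor;or) dual
  cy4 -> i6,i7 (mulh;and) dual
  cy5 -> i8,i9 (sll;xor) dual
  cy6 -> i10 (mulh) no-port MUL/MUL
  cy7 -> i11 (mul) RAW r1
  cy8 -> i12 (sll) RAW+WAW r0
  cy9 -> i13 (add) tail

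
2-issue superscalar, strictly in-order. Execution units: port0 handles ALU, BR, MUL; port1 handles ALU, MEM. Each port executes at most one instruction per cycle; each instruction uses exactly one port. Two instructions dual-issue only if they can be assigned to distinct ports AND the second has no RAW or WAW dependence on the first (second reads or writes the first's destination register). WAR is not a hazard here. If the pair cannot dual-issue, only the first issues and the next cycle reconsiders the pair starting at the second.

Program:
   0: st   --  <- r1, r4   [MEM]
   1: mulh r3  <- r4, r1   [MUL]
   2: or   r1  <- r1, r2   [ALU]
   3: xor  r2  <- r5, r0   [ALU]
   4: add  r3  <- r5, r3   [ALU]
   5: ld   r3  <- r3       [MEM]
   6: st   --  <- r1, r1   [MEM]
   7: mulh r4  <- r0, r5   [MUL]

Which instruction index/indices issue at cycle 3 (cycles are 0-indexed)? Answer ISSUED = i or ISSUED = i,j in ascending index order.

ISSUED = 5

[0] i0&i1  st mulh  -- 2-wide
[1] i2&i3  or xor  -- 2-wide
[2] i4  add  -- RAW+WAW r3
[3] i5  ld  -- no-port MEM/MEM
[4] i6&i7  st mulh  -- 2-wide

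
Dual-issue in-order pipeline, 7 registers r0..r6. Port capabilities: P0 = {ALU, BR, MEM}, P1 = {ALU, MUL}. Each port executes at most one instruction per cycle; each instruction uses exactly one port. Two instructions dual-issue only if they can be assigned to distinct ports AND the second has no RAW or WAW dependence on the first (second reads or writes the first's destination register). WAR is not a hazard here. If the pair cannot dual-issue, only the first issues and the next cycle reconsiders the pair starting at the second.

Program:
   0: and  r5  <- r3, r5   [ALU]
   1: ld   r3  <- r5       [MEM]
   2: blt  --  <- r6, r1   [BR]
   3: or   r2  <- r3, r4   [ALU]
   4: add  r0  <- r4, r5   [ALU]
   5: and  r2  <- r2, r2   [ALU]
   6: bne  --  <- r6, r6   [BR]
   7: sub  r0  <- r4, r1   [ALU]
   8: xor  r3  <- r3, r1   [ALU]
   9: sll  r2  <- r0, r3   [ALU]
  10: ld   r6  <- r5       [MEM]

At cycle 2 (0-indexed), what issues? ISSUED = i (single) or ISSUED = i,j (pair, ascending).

ISSUED = 2,3

#0 head=0: and.ALU i0 RAW r5
#1 head=1: ld.MEM i1 no-port MEM/BR
#2 head=2: blt.BR+or.ALU i2,i3 2-wide
#3 head=4: add.ALU+and.ALU i4,i5 2-wide
#4 head=6: bne.BR+sub.ALU i6,i7 2-wide
#5 head=8: xor.ALU i8 RAW r3
#6 head=9: sll.ALU+ld.MEM i9,i10 2-wide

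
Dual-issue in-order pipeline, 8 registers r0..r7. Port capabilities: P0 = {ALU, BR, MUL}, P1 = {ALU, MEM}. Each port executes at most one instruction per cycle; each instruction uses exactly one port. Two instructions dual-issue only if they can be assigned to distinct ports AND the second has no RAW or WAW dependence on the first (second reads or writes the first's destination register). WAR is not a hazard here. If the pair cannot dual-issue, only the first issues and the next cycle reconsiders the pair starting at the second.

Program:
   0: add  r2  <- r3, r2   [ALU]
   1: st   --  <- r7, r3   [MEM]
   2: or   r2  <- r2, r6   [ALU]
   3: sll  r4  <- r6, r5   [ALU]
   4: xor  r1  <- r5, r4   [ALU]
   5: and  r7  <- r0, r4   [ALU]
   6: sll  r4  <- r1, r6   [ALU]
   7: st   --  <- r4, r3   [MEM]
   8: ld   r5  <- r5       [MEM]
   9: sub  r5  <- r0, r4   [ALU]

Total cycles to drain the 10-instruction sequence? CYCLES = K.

[0] i0,i1  add.ALU/st.MEM  -- 2-wide
[1] i2,i3  or.ALU/sll.ALU  -- 2-wide
[2] i4,i5  xor.ALU/and.ALU  -- 2-wide
[3] i6  sll.ALU  -- RAW r4
[4] i7  st.MEM  -- no-port MEM/MEM
[5] i8  ld.MEM  -- WAW r5
[6] i9  sub.ALU  -- tail

CYCLES = 7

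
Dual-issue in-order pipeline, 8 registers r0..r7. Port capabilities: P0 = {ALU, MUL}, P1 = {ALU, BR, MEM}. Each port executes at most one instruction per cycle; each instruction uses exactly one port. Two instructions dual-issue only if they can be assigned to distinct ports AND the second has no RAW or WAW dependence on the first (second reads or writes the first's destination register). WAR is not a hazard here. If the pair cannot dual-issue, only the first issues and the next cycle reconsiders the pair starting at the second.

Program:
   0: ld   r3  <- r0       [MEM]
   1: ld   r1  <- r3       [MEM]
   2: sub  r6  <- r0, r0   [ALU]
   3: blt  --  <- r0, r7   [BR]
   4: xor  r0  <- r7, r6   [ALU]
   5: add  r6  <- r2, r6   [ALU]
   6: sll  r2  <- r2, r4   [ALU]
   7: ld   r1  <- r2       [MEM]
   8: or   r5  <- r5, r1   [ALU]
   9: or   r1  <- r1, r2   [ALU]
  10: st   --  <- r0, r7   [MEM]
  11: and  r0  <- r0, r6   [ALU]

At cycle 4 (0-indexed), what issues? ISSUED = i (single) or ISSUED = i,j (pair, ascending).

[0] i0  ld.MEM  -- no-port MEM/MEM
[1] i1/i2  ld.MEM/sub.ALU  -- dual
[2] i3/i4  blt.BR/xor.ALU  -- dual
[3] i5/i6  add.ALU/sll.ALU  -- dual
[4] i7  ld.MEM  -- RAW r1
[5] i8/i9  or.ALU/or.ALU  -- dual
[6] i10/i11  st.MEM/and.ALU  -- dual

ISSUED = 7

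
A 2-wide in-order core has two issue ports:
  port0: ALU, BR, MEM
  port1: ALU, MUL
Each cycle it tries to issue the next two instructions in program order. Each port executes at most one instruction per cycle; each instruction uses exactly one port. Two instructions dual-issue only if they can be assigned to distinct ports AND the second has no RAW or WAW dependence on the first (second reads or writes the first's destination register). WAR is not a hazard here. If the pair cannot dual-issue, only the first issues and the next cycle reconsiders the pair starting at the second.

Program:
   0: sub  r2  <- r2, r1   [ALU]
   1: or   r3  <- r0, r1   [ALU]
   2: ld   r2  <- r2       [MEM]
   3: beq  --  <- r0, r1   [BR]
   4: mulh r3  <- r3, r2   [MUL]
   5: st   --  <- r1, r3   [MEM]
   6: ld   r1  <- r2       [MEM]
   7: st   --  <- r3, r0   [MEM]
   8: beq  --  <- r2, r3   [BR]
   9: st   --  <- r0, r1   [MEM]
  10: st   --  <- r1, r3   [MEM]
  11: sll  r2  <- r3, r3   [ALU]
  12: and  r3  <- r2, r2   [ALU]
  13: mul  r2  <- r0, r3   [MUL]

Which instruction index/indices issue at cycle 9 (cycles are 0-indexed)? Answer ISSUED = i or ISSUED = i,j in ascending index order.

  cy0 -> i0,i1 (sub.ALU;or.ALU) 2-wide
  cy1 -> i2 (ld.MEM) no-port MEM/BR
  cy2 -> i3,i4 (beq.BR;mulh.MUL) 2-wide
  cy3 -> i5 (st.MEM) no-port MEM/MEM
  cy4 -> i6 (ld.MEM) no-port MEM/MEM
  cy5 -> i7 (st.MEM) no-port MEM/BR
  cy6 -> i8 (beq.BR) no-port BR/MEM
  cy7 -> i9 (st.MEM) no-port MEM/MEM
  cy8 -> i10,i11 (st.MEM;sll.ALU) 2-wide
  cy9 -> i12 (and.ALU) RAW r3
  cy10 -> i13 (mul.MUL) tail

ISSUED = 12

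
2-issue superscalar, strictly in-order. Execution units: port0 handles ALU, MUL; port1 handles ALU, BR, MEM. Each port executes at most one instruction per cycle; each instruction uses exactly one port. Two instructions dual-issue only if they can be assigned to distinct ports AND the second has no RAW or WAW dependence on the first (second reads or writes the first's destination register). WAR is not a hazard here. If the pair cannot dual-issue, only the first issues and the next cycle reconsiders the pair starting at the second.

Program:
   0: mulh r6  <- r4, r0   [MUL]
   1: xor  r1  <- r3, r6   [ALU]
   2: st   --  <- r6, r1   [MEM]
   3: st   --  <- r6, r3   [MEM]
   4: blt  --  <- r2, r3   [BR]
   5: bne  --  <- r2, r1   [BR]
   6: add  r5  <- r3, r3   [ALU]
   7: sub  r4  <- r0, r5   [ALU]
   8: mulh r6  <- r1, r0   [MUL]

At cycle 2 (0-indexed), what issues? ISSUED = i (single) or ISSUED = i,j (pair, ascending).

ISSUED = 2

  cy0 -> i0 (mulh) RAW r6
  cy1 -> i1 (xor) RAW r1
  cy2 -> i2 (st) no-port MEM/MEM
  cy3 -> i3 (st) no-port MEM/BR
  cy4 -> i4 (blt) no-port BR/BR
  cy5 -> i5+i6 (bne add) dual
  cy6 -> i7+i8 (sub mulh) dual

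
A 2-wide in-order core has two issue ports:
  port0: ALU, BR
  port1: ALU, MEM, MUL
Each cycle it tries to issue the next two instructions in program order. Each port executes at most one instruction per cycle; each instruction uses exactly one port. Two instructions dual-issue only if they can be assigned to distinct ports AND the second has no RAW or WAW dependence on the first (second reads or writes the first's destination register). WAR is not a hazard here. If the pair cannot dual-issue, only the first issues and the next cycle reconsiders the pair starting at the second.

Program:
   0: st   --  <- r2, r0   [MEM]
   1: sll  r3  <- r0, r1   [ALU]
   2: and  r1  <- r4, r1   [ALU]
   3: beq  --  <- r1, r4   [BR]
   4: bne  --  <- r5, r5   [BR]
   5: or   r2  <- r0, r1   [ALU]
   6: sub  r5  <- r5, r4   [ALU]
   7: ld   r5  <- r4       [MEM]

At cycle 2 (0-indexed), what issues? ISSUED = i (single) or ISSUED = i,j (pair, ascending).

ISSUED = 3

c0: i0/i1 st.MEM;sll.ALU  2-wide
c1: i2 and.ALU  RAW r1
c2: i3 beq.BR  no-port BR/BR
c3: i4/i5 bne.BR;or.ALU  2-wide
c4: i6 sub.ALU  WAW r5
c5: i7 ld.MEM  tail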